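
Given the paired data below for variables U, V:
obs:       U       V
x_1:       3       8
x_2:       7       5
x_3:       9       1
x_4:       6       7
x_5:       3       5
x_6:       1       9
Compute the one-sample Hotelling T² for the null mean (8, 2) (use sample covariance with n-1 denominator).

Step 1 — sample mean vector:
  mean(U) = (3 + 7 + 9 + 6 + 3 + 1) / 6 = 29/6 = 4.8333
  mean(V) = (8 + 5 + 1 + 7 + 5 + 9) / 6 = 35/6 = 5.8333
  x̄ = (4.8333, 5.8333),  deviation x̄ - mu_0 = (4.8333, 5.8333) - (8, 2) = (-3.1667, 3.8333).

Step 2 — sample covariance matrix, S[i,j] = (1/(n-1)) · Σ_k (x_{k,i} - mean_i) · (x_{k,j} - mean_j), divisor n-1 = 5:
  S[U,U] = ((-1.8333)·(-1.8333) + (2.1667)·(2.1667) + (4.1667)·(4.1667) + (1.1667)·(1.1667) + (-1.8333)·(-1.8333) + (-3.8333)·(-3.8333)) / 5 = 44.8333/5 = 8.9667
  S[U,V] = ((-1.8333)·(2.1667) + (2.1667)·(-0.8333) + (4.1667)·(-4.8333) + (1.1667)·(1.1667) + (-1.8333)·(-0.8333) + (-3.8333)·(3.1667)) / 5 = -35.1667/5 = -7.0333
  S[V,V] = ((2.1667)·(2.1667) + (-0.8333)·(-0.8333) + (-4.8333)·(-4.8333) + (1.1667)·(1.1667) + (-0.8333)·(-0.8333) + (3.1667)·(3.1667)) / 5 = 40.8333/5 = 8.1667
  S = [[8.9667, -7.0333],
 [-7.0333, 8.1667]].

Step 3 — invert S. det(S) = 8.9667·8.1667 - (-7.0333)² = 23.76.
  S^{-1} = (1/det) · [[d, -b], [-b, a]] = [[0.3437, 0.296],
 [0.296, 0.3774]].

Step 4 — quadratic form (x̄ - mu_0)^T · S^{-1} · (x̄ - mu_0):
  S^{-1} · (x̄ - mu_0) = (0.0463, 0.5093),
  (x̄ - mu_0)^T · [...] = (-3.1667)·(0.0463) + (3.8333)·(0.5093) = 1.8056.

Step 5 — scale by n: T² = 6 · 1.8056 = 10.8333.

T² ≈ 10.8333


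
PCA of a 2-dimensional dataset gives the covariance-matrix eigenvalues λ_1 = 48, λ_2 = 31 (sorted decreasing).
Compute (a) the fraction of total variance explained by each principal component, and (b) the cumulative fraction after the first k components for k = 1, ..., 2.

Step 1 — total variance = trace(Sigma) = Σ λ_i = 48 + 31 = 79.

Step 2 — fraction explained by component i = λ_i / Σ λ:
  PC1: 48/79 = 0.6076
  PC2: 31/79 = 0.3924

Step 3 — cumulative fraction after k components = (λ_1 + ... + λ_k) / Σ λ:
  k = 1: 48/79 = 0.6076
  k = 2: (48 + 31)/79 = 79/79 = 1

Summary (fraction, with percent):

explained: PC1 0.6076 (60.76%), PC2 0.3924 (39.24%);  cumulative: 0.6076, 1


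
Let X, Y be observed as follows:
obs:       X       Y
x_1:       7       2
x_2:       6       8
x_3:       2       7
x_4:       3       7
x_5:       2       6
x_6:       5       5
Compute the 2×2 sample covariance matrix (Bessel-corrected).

Step 1 — column means:
  mean(X) = (7 + 6 + 2 + 3 + 2 + 5) / 6 = 25/6 = 4.1667
  mean(Y) = (2 + 8 + 7 + 7 + 6 + 5) / 6 = 35/6 = 5.8333

Step 2 — sample covariance S[i,j] = (1/(n-1)) · Σ_k (x_{k,i} - mean_i) · (x_{k,j} - mean_j), with n-1 = 5.
  S[X,X] = ((2.8333)·(2.8333) + (1.8333)·(1.8333) + (-2.1667)·(-2.1667) + (-1.1667)·(-1.1667) + (-2.1667)·(-2.1667) + (0.8333)·(0.8333)) / 5 = 22.8333/5 = 4.5667
  S[X,Y] = ((2.8333)·(-3.8333) + (1.8333)·(2.1667) + (-2.1667)·(1.1667) + (-1.1667)·(1.1667) + (-2.1667)·(0.1667) + (0.8333)·(-0.8333)) / 5 = -11.8333/5 = -2.3667
  S[Y,Y] = ((-3.8333)·(-3.8333) + (2.1667)·(2.1667) + (1.1667)·(1.1667) + (1.1667)·(1.1667) + (0.1667)·(0.1667) + (-0.8333)·(-0.8333)) / 5 = 22.8333/5 = 4.5667

S is symmetric (S[j,i] = S[i,j]). Assembling:

S = [[4.5667, -2.3667],
 [-2.3667, 4.5667]]


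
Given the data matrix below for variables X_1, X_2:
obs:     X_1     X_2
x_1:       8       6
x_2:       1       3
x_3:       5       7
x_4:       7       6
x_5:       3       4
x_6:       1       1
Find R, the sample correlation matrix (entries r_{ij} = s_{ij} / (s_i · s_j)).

Step 1 — column means:
  mean(X_1) = (8 + 1 + 5 + 7 + 3 + 1) / 6 = 25/6 = 4.1667
  mean(X_2) = (6 + 3 + 7 + 6 + 4 + 1) / 6 = 27/6 = 4.5

Step 2 — sample variances and covariances s[i,j] = (1/(n-1)) · Σ_k (x_{k,i} - mean_i) · (x_{k,j} - mean_j), with n-1 = 5:
  s[X_1,X_1] = ((3.8333)·(3.8333) + (-3.1667)·(-3.1667) + (0.8333)·(0.8333) + (2.8333)·(2.8333) + (-1.1667)·(-1.1667) + (-3.1667)·(-3.1667)) / 5 = 44.8333/5 = 8.9667
  s[X_1,X_2] = ((3.8333)·(1.5) + (-3.1667)·(-1.5) + (0.8333)·(2.5) + (2.8333)·(1.5) + (-1.1667)·(-0.5) + (-3.1667)·(-3.5)) / 5 = 28.5/5 = 5.7
  s[X_2,X_2] = ((1.5)·(1.5) + (-1.5)·(-1.5) + (2.5)·(2.5) + (1.5)·(1.5) + (-0.5)·(-0.5) + (-3.5)·(-3.5)) / 5 = 25.5/5 = 5.1
  Sample standard deviations s_i = √(s[i,i]):
  s(X_1) = √(8.9667) = 2.9944
  s(X_2) = √(5.1) = 2.2583

Step 3 — r_{ij} = s_{ij} / (s_i · s_j):
  r[X_1,X_1] = 1 (diagonal).
  r[X_1,X_2] = 5.7 / (2.9944 · 2.2583) = 5.7 / 6.7624 = 0.8429
  r[X_2,X_2] = 1 (diagonal).

R is symmetric with unit diagonal. Assembling:

R = [[1, 0.8429],
 [0.8429, 1]]


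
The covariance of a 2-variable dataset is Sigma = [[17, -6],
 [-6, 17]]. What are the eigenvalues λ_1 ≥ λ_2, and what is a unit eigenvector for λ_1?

Step 1 — characteristic polynomial of 2×2 Sigma:
  det(Sigma - λI) = λ² - trace · λ + det = 0.
  trace = 17 + 17 = 34, det = 17·17 - (-6)² = 253.
Step 2 — discriminant:
  Δ = trace² - 4·det = 1156 - 1012 = 144.
Step 3 — eigenvalues:
  λ = (trace ± √Δ)/2 = (34 ± 12)/2,
  λ_1 = 23,  λ_2 = 11.

Step 4 — unit eigenvector for λ_1: solve (Sigma - λ_1 I)v = 0. First row:
  (17 - 23)·v_x + (-6)·v_y = 0, i.e. (-6)·v_x + (-6)·v_y = 0,
  so v ∝ (b, λ_1 - a) = (-6, 6); multiply by -1 so the first entry is positive: u = (6, -6).
  ||u|| = √((6)² + (-6)²) = √(72) ≈ 8.4853,
  v_1 = u/||u|| ≈ (0.7071, -0.7071) (||v_1|| = 1).

λ_1 = 23,  λ_2 = 11;  v_1 ≈ (0.7071, -0.7071)


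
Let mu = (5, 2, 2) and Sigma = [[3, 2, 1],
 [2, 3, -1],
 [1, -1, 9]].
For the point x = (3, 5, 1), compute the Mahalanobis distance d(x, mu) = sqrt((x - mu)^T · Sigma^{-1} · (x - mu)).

Step 1 — centre the observation: (x - mu) = (-2, 3, -1).

Step 2 — invert Sigma (cofactor / det for 3×3, or solve directly):
  Sigma^{-1} = [[0.7429, -0.5429, -0.1429],
 [-0.5429, 0.7429, 0.1429],
 [-0.1429, 0.1429, 0.1429]].

Step 3 — form the quadratic (x - mu)^T · Sigma^{-1} · (x - mu):
  Sigma^{-1} · (x - mu) = (-2.9714, 3.1714, 0.5714).
  (x - mu)^T · [Sigma^{-1} · (x - mu)] = (-2)·(-2.9714) + (3)·(3.1714) + (-1)·(0.5714) = 14.8857.

Step 4 — take square root: d = √(14.8857) ≈ 3.8582.

d(x, mu) = √(14.8857) ≈ 3.8582


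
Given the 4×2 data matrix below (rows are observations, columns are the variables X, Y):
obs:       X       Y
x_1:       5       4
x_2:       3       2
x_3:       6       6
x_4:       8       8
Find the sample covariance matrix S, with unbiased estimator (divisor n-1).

Step 1 — column means:
  mean(X) = (5 + 3 + 6 + 8) / 4 = 22/4 = 5.5
  mean(Y) = (4 + 2 + 6 + 8) / 4 = 20/4 = 5

Step 2 — sample covariance S[i,j] = (1/(n-1)) · Σ_k (x_{k,i} - mean_i) · (x_{k,j} - mean_j), with n-1 = 3.
  S[X,X] = ((-0.5)·(-0.5) + (-2.5)·(-2.5) + (0.5)·(0.5) + (2.5)·(2.5)) / 3 = 13/3 = 4.3333
  S[X,Y] = ((-0.5)·(-1) + (-2.5)·(-3) + (0.5)·(1) + (2.5)·(3)) / 3 = 16/3 = 5.3333
  S[Y,Y] = ((-1)·(-1) + (-3)·(-3) + (1)·(1) + (3)·(3)) / 3 = 20/3 = 6.6667

S is symmetric (S[j,i] = S[i,j]). Assembling:

S = [[4.3333, 5.3333],
 [5.3333, 6.6667]]


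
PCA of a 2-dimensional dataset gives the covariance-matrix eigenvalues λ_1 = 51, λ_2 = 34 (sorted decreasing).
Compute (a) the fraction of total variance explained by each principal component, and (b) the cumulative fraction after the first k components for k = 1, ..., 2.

Step 1 — total variance = trace(Sigma) = Σ λ_i = 51 + 34 = 85.

Step 2 — fraction explained by component i = λ_i / Σ λ:
  PC1: 51/85 = 0.6
  PC2: 34/85 = 0.4

Step 3 — cumulative fraction after k components = (λ_1 + ... + λ_k) / Σ λ:
  k = 1: 51/85 = 0.6
  k = 2: (51 + 34)/85 = 85/85 = 1

Summary (fraction, with percent):

explained: PC1 0.6 (60%), PC2 0.4 (40%);  cumulative: 0.6, 1


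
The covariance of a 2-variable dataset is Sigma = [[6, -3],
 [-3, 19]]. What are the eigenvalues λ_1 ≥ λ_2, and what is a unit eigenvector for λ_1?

Step 1 — characteristic polynomial of 2×2 Sigma:
  det(Sigma - λI) = λ² - trace · λ + det = 0.
  trace = 6 + 19 = 25, det = 6·19 - (-3)² = 105.
Step 2 — discriminant:
  Δ = trace² - 4·det = 625 - 420 = 205.
Step 3 — eigenvalues:
  λ = (trace ± √Δ)/2 = (25 ± 14.3178)/2,
  λ_1 = 19.6589,  λ_2 = 5.3411.

Step 4 — unit eigenvector for λ_1: solve (Sigma - λ_1 I)v = 0. First row:
  (6 - 19.6589)·v_x + (-3)·v_y = 0, i.e. (-13.6589)·v_x + (-3)·v_y = 0,
  so v ∝ (b, λ_1 - a) = (-3, 13.6589); multiply by -1 so the first entry is positive: u = (3, -13.6589).
  ||u|| = √((3)² + (-13.6589)²) = √(195.5658) ≈ 13.9845,
  v_1 = u/||u|| ≈ (0.2145, -0.9767) (||v_1|| = 1).

λ_1 = 19.6589,  λ_2 = 5.3411;  v_1 ≈ (0.2145, -0.9767)


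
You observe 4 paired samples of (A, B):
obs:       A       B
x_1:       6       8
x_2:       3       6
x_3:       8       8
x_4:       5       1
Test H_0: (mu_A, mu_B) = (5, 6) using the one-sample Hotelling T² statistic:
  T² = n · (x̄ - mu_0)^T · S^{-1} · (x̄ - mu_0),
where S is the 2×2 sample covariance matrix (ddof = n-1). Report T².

Step 1 — sample mean vector:
  mean(A) = (6 + 3 + 8 + 5) / 4 = 22/4 = 5.5
  mean(B) = (8 + 6 + 8 + 1) / 4 = 23/4 = 5.75
  x̄ = (5.5, 5.75),  deviation x̄ - mu_0 = (5.5, 5.75) - (5, 6) = (0.5, -0.25).

Step 2 — sample covariance matrix, S[i,j] = (1/(n-1)) · Σ_k (x_{k,i} - mean_i) · (x_{k,j} - mean_j), divisor n-1 = 3:
  S[A,A] = ((0.5)·(0.5) + (-2.5)·(-2.5) + (2.5)·(2.5) + (-0.5)·(-0.5)) / 3 = 13/3 = 4.3333
  S[A,B] = ((0.5)·(2.25) + (-2.5)·(0.25) + (2.5)·(2.25) + (-0.5)·(-4.75)) / 3 = 8.5/3 = 2.8333
  S[B,B] = ((2.25)·(2.25) + (0.25)·(0.25) + (2.25)·(2.25) + (-4.75)·(-4.75)) / 3 = 32.75/3 = 10.9167
  S = [[4.3333, 2.8333],
 [2.8333, 10.9167]].

Step 3 — invert S. det(S) = 4.3333·10.9167 - (2.8333)² = 39.2778.
  S^{-1} = (1/det) · [[d, -b], [-b, a]] = [[0.2779, -0.0721],
 [-0.0721, 0.1103]].

Step 4 — quadratic form (x̄ - mu_0)^T · S^{-1} · (x̄ - mu_0):
  S^{-1} · (x̄ - mu_0) = (0.157, -0.0636),
  (x̄ - mu_0)^T · [...] = (0.5)·(0.157) + (-0.25)·(-0.0636) = 0.0944.

Step 5 — scale by n: T² = 4 · 0.0944 = 0.3777.

T² ≈ 0.3777


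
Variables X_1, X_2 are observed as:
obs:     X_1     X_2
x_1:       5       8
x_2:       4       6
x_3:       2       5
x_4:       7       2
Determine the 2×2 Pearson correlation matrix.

Step 1 — column means:
  mean(X_1) = (5 + 4 + 2 + 7) / 4 = 18/4 = 4.5
  mean(X_2) = (8 + 6 + 5 + 2) / 4 = 21/4 = 5.25

Step 2 — sample variances and covariances s[i,j] = (1/(n-1)) · Σ_k (x_{k,i} - mean_i) · (x_{k,j} - mean_j), with n-1 = 3:
  s[X_1,X_1] = ((0.5)·(0.5) + (-0.5)·(-0.5) + (-2.5)·(-2.5) + (2.5)·(2.5)) / 3 = 13/3 = 4.3333
  s[X_1,X_2] = ((0.5)·(2.75) + (-0.5)·(0.75) + (-2.5)·(-0.25) + (2.5)·(-3.25)) / 3 = -6.5/3 = -2.1667
  s[X_2,X_2] = ((2.75)·(2.75) + (0.75)·(0.75) + (-0.25)·(-0.25) + (-3.25)·(-3.25)) / 3 = 18.75/3 = 6.25
  Sample standard deviations s_i = √(s[i,i]):
  s(X_1) = √(4.3333) = 2.0817
  s(X_2) = √(6.25) = 2.5

Step 3 — r_{ij} = s_{ij} / (s_i · s_j):
  r[X_1,X_1] = 1 (diagonal).
  r[X_1,X_2] = -2.1667 / (2.0817 · 2.5) = -2.1667 / 5.2042 = -0.4163
  r[X_2,X_2] = 1 (diagonal).

R is symmetric with unit diagonal. Assembling:

R = [[1, -0.4163],
 [-0.4163, 1]]


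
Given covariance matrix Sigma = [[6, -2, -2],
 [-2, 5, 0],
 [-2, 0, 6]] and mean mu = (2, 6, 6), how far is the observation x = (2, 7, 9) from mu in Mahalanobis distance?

Step 1 — centre the observation: (x - mu) = (0, 1, 3).

Step 2 — invert Sigma (cofactor / det for 3×3, or solve directly):
  Sigma^{-1} = [[0.2206, 0.0882, 0.0735],
 [0.0882, 0.2353, 0.0294],
 [0.0735, 0.0294, 0.1912]].

Step 3 — form the quadratic (x - mu)^T · Sigma^{-1} · (x - mu):
  Sigma^{-1} · (x - mu) = (0.3088, 0.3235, 0.6029).
  (x - mu)^T · [Sigma^{-1} · (x - mu)] = (0)·(0.3088) + (1)·(0.3235) + (3)·(0.6029) = 2.1324.

Step 4 — take square root: d = √(2.1324) ≈ 1.4603.

d(x, mu) = √(2.1324) ≈ 1.4603


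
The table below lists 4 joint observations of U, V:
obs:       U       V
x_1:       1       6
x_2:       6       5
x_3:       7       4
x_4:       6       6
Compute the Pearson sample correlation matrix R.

Step 1 — column means:
  mean(U) = (1 + 6 + 7 + 6) / 4 = 20/4 = 5
  mean(V) = (6 + 5 + 4 + 6) / 4 = 21/4 = 5.25

Step 2 — sample variances and covariances s[i,j] = (1/(n-1)) · Σ_k (x_{k,i} - mean_i) · (x_{k,j} - mean_j), with n-1 = 3:
  s[U,U] = ((-4)·(-4) + (1)·(1) + (2)·(2) + (1)·(1)) / 3 = 22/3 = 7.3333
  s[U,V] = ((-4)·(0.75) + (1)·(-0.25) + (2)·(-1.25) + (1)·(0.75)) / 3 = -5/3 = -1.6667
  s[V,V] = ((0.75)·(0.75) + (-0.25)·(-0.25) + (-1.25)·(-1.25) + (0.75)·(0.75)) / 3 = 2.75/3 = 0.9167
  Sample standard deviations s_i = √(s[i,i]):
  s(U) = √(7.3333) = 2.708
  s(V) = √(0.9167) = 0.9574

Step 3 — r_{ij} = s_{ij} / (s_i · s_j):
  r[U,U] = 1 (diagonal).
  r[U,V] = -1.6667 / (2.708 · 0.9574) = -1.6667 / 2.5927 = -0.6428
  r[V,V] = 1 (diagonal).

R is symmetric with unit diagonal. Assembling:

R = [[1, -0.6428],
 [-0.6428, 1]]


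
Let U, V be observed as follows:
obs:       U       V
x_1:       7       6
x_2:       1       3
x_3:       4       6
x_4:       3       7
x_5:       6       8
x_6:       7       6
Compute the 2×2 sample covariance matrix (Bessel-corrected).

Step 1 — column means:
  mean(U) = (7 + 1 + 4 + 3 + 6 + 7) / 6 = 28/6 = 4.6667
  mean(V) = (6 + 3 + 6 + 7 + 8 + 6) / 6 = 36/6 = 6

Step 2 — sample covariance S[i,j] = (1/(n-1)) · Σ_k (x_{k,i} - mean_i) · (x_{k,j} - mean_j), with n-1 = 5.
  S[U,U] = ((2.3333)·(2.3333) + (-3.6667)·(-3.6667) + (-0.6667)·(-0.6667) + (-1.6667)·(-1.6667) + (1.3333)·(1.3333) + (2.3333)·(2.3333)) / 5 = 29.3333/5 = 5.8667
  S[U,V] = ((2.3333)·(0) + (-3.6667)·(-3) + (-0.6667)·(0) + (-1.6667)·(1) + (1.3333)·(2) + (2.3333)·(0)) / 5 = 12/5 = 2.4
  S[V,V] = ((0)·(0) + (-3)·(-3) + (0)·(0) + (1)·(1) + (2)·(2) + (0)·(0)) / 5 = 14/5 = 2.8

S is symmetric (S[j,i] = S[i,j]). Assembling:

S = [[5.8667, 2.4],
 [2.4, 2.8]]


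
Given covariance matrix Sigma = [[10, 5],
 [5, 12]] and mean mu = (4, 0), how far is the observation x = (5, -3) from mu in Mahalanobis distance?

Step 1 — centre the observation: (x - mu) = (1, -3).

Step 2 — invert Sigma. det(Sigma) = 10·12 - (5)² = 95.
  Sigma^{-1} = (1/det) · [[d, -b], [-b, a]] = [[0.1263, -0.0526],
 [-0.0526, 0.1053]].

Step 3 — form the quadratic (x - mu)^T · Sigma^{-1} · (x - mu):
  Sigma^{-1} · (x - mu) = (0.2842, -0.3684).
  (x - mu)^T · [Sigma^{-1} · (x - mu)] = (1)·(0.2842) + (-3)·(-0.3684) = 1.3895.

Step 4 — take square root: d = √(1.3895) ≈ 1.1788.

d(x, mu) = √(1.3895) ≈ 1.1788


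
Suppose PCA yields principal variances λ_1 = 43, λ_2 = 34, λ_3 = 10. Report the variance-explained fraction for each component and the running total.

Step 1 — total variance = trace(Sigma) = Σ λ_i = 43 + 34 + 10 = 87.

Step 2 — fraction explained by component i = λ_i / Σ λ:
  PC1: 43/87 = 0.4943
  PC2: 34/87 = 0.3908
  PC3: 10/87 = 0.1149

Step 3 — cumulative fraction after k components = (λ_1 + ... + λ_k) / Σ λ:
  k = 1: 43/87 = 0.4943
  k = 2: (43 + 34)/87 = 77/87 = 0.8851
  k = 3: (43 + 34 + 10)/87 = 87/87 = 1

Summary (fraction, with percent):

explained: PC1 0.4943 (49.43%), PC2 0.3908 (39.08%), PC3 0.1149 (11.49%);  cumulative: 0.4943, 0.8851, 1


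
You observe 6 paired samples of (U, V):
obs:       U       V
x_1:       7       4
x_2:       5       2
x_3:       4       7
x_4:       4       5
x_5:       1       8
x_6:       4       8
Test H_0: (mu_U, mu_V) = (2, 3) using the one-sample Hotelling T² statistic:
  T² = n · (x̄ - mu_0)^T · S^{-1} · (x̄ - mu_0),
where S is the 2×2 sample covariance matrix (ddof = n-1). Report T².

Step 1 — sample mean vector:
  mean(U) = (7 + 5 + 4 + 4 + 1 + 4) / 6 = 25/6 = 4.1667
  mean(V) = (4 + 2 + 7 + 5 + 8 + 8) / 6 = 34/6 = 5.6667
  x̄ = (4.1667, 5.6667),  deviation x̄ - mu_0 = (4.1667, 5.6667) - (2, 3) = (2.1667, 2.6667).

Step 2 — sample covariance matrix, S[i,j] = (1/(n-1)) · Σ_k (x_{k,i} - mean_i) · (x_{k,j} - mean_j), divisor n-1 = 5:
  S[U,U] = ((2.8333)·(2.8333) + (0.8333)·(0.8333) + (-0.1667)·(-0.1667) + (-0.1667)·(-0.1667) + (-3.1667)·(-3.1667) + (-0.1667)·(-0.1667)) / 5 = 18.8333/5 = 3.7667
  S[U,V] = ((2.8333)·(-1.6667) + (0.8333)·(-3.6667) + (-0.1667)·(1.3333) + (-0.1667)·(-0.6667) + (-3.1667)·(2.3333) + (-0.1667)·(2.3333)) / 5 = -15.6667/5 = -3.1333
  S[V,V] = ((-1.6667)·(-1.6667) + (-3.6667)·(-3.6667) + (1.3333)·(1.3333) + (-0.6667)·(-0.6667) + (2.3333)·(2.3333) + (2.3333)·(2.3333)) / 5 = 29.3333/5 = 5.8667
  S = [[3.7667, -3.1333],
 [-3.1333, 5.8667]].

Step 3 — invert S. det(S) = 3.7667·5.8667 - (-3.1333)² = 12.28.
  S^{-1} = (1/det) · [[d, -b], [-b, a]] = [[0.4777, 0.2552],
 [0.2552, 0.3067]].

Step 4 — quadratic form (x̄ - mu_0)^T · S^{-1} · (x̄ - mu_0):
  S^{-1} · (x̄ - mu_0) = (1.7155, 1.3708),
  (x̄ - mu_0)^T · [...] = (2.1667)·(1.7155) + (2.6667)·(1.3708) = 7.3724.

Step 5 — scale by n: T² = 6 · 7.3724 = 44.2345.

T² ≈ 44.2345


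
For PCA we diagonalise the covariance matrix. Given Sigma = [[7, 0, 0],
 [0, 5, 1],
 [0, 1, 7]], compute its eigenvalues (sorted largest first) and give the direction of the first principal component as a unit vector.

Step 1 — characteristic polynomial p(λ) = det(λI - Sigma) = λ³ - tr·λ² + c_1·λ - det, where tr = trace, c_1 = sum of the principal 2×2 minors, det = det(Sigma):
  tr = 7 + 5 + 7 = 19,
  c_1 = (7·5 - (0)²) + (7·7 - (0)²) + (5·7 - (1)²) = 35 + 49 + 34 = 118,
  det = 7·(5·7 - (1)²) - (0)·((0)·7 - (1)·(0)) + (0)·((0)·(1) - 5·(0)) = 7·(34) - (0)·(0) + (0)·(0) = 238.
  So p(λ) = λ³ - 19λ² + 118λ - 238.
Step 2 — look for an integer root (rational root theorem: any rational root is an integer divisor of 238). Testing λ = 7:
  p(7) = 343 - 931 + 826 - 238 = 0  ✓
  Dividing out (λ - 7): p(λ) = (λ - 7)(λ² - 12λ + 34).
Step 3 — remaining eigenvalues from the quadratic λ² - 12λ + 34 = 0:
  Δ = 12² - 4·34 = 144 - 136 = 8,  λ = (12 ± √8)/2 = (12 ± 2.8284)/2 ≈ 7.4142 or 4.5858.
  Sorted: λ_1 = 7.4142,  λ_2 = 7,  λ_3 = 4.5858  (check: sum = 19 = tr ✓).

Step 4 — unit eigenvector for λ_1 ≈ 7.4142: v spans the null space of (Sigma - λ_1 I), whose rows are
  r_1 = (-0.4142, 0, 0),  r_2 = (0, -2.4142, 1),  r_3 = (0, 1, -0.4142).
  v is orthogonal to every row, so take v ∝ r_1 × r_2 = ((0)·(1) - (0)·(-2.4142), (0)·(0) - (-0.4142)·(1), (-0.4142)·(-2.4142) - (0)·(0)) ≈ (0, 0.4142, 1).
  Let u = (0, 0.4142, 1).
  ||u|| = √((0)² + (0.4142)² + (1)²) = √(1.1716) ≈ 1.0824,  v_1 = u/||u|| ≈ (0, 0.3827, 0.9239) (||v_1|| = 1).

λ_1 = 7.4142,  λ_2 = 7,  λ_3 = 4.5858;  v_1 ≈ (0, 0.3827, 0.9239)


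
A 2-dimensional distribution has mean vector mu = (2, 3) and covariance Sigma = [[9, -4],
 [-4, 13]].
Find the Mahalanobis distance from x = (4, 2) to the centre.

Step 1 — centre the observation: (x - mu) = (2, -1).

Step 2 — invert Sigma. det(Sigma) = 9·13 - (-4)² = 101.
  Sigma^{-1} = (1/det) · [[d, -b], [-b, a]] = [[0.1287, 0.0396],
 [0.0396, 0.0891]].

Step 3 — form the quadratic (x - mu)^T · Sigma^{-1} · (x - mu):
  Sigma^{-1} · (x - mu) = (0.2178, -0.0099).
  (x - mu)^T · [Sigma^{-1} · (x - mu)] = (2)·(0.2178) + (-1)·(-0.0099) = 0.4455.

Step 4 — take square root: d = √(0.4455) ≈ 0.6675.

d(x, mu) = √(0.4455) ≈ 0.6675


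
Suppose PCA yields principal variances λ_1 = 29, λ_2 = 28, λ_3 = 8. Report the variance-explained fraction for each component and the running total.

Step 1 — total variance = trace(Sigma) = Σ λ_i = 29 + 28 + 8 = 65.

Step 2 — fraction explained by component i = λ_i / Σ λ:
  PC1: 29/65 = 0.4462
  PC2: 28/65 = 0.4308
  PC3: 8/65 = 0.1231

Step 3 — cumulative fraction after k components = (λ_1 + ... + λ_k) / Σ λ:
  k = 1: 29/65 = 0.4462
  k = 2: (29 + 28)/65 = 57/65 = 0.8769
  k = 3: (29 + 28 + 8)/65 = 65/65 = 1

Summary (fraction, with percent):

explained: PC1 0.4462 (44.62%), PC2 0.4308 (43.08%), PC3 0.1231 (12.31%);  cumulative: 0.4462, 0.8769, 1


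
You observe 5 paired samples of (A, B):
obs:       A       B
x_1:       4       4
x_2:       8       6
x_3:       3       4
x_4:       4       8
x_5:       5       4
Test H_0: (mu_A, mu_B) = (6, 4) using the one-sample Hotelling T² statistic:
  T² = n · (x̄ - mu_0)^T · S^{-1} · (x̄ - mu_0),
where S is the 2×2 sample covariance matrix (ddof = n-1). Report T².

Step 1 — sample mean vector:
  mean(A) = (4 + 8 + 3 + 4 + 5) / 5 = 24/5 = 4.8
  mean(B) = (4 + 6 + 4 + 8 + 4) / 5 = 26/5 = 5.2
  x̄ = (4.8, 5.2),  deviation x̄ - mu_0 = (4.8, 5.2) - (6, 4) = (-1.2, 1.2).

Step 2 — sample covariance matrix, S[i,j] = (1/(n-1)) · Σ_k (x_{k,i} - mean_i) · (x_{k,j} - mean_j), divisor n-1 = 4:
  S[A,A] = ((-0.8)·(-0.8) + (3.2)·(3.2) + (-1.8)·(-1.8) + (-0.8)·(-0.8) + (0.2)·(0.2)) / 4 = 14.8/4 = 3.7
  S[A,B] = ((-0.8)·(-1.2) + (3.2)·(0.8) + (-1.8)·(-1.2) + (-0.8)·(2.8) + (0.2)·(-1.2)) / 4 = 3.2/4 = 0.8
  S[B,B] = ((-1.2)·(-1.2) + (0.8)·(0.8) + (-1.2)·(-1.2) + (2.8)·(2.8) + (-1.2)·(-1.2)) / 4 = 12.8/4 = 3.2
  S = [[3.7, 0.8],
 [0.8, 3.2]].

Step 3 — invert S. det(S) = 3.7·3.2 - (0.8)² = 11.2.
  S^{-1} = (1/det) · [[d, -b], [-b, a]] = [[0.2857, -0.0714],
 [-0.0714, 0.3304]].

Step 4 — quadratic form (x̄ - mu_0)^T · S^{-1} · (x̄ - mu_0):
  S^{-1} · (x̄ - mu_0) = (-0.4286, 0.4821),
  (x̄ - mu_0)^T · [...] = (-1.2)·(-0.4286) + (1.2)·(0.4821) = 1.0929.

Step 5 — scale by n: T² = 5 · 1.0929 = 5.4643.

T² ≈ 5.4643


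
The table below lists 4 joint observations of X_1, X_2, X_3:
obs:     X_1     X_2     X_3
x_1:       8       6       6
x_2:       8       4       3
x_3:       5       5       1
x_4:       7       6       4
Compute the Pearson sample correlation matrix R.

Step 1 — column means:
  mean(X_1) = (8 + 8 + 5 + 7) / 4 = 28/4 = 7
  mean(X_2) = (6 + 4 + 5 + 6) / 4 = 21/4 = 5.25
  mean(X_3) = (6 + 3 + 1 + 4) / 4 = 14/4 = 3.5

Step 2 — sample variances and covariances s[i,j] = (1/(n-1)) · Σ_k (x_{k,i} - mean_i) · (x_{k,j} - mean_j), with n-1 = 3:
  s[X_1,X_1] = ((1)·(1) + (1)·(1) + (-2)·(-2) + (0)·(0)) / 3 = 6/3 = 2
  s[X_1,X_2] = ((1)·(0.75) + (1)·(-1.25) + (-2)·(-0.25) + (0)·(0.75)) / 3 = 0/3 = 0
  s[X_1,X_3] = ((1)·(2.5) + (1)·(-0.5) + (-2)·(-2.5) + (0)·(0.5)) / 3 = 7/3 = 2.3333
  s[X_2,X_2] = ((0.75)·(0.75) + (-1.25)·(-1.25) + (-0.25)·(-0.25) + (0.75)·(0.75)) / 3 = 2.75/3 = 0.9167
  s[X_2,X_3] = ((0.75)·(2.5) + (-1.25)·(-0.5) + (-0.25)·(-2.5) + (0.75)·(0.5)) / 3 = 3.5/3 = 1.1667
  s[X_3,X_3] = ((2.5)·(2.5) + (-0.5)·(-0.5) + (-2.5)·(-2.5) + (0.5)·(0.5)) / 3 = 13/3 = 4.3333
  Sample standard deviations s_i = √(s[i,i]):
  s(X_1) = √(2) = 1.4142
  s(X_2) = √(0.9167) = 0.9574
  s(X_3) = √(4.3333) = 2.0817

Step 3 — r_{ij} = s_{ij} / (s_i · s_j):
  r[X_1,X_1] = 1 (diagonal).
  r[X_1,X_2] = 0 / (1.4142 · 0.9574) = 0 / 1.354 = 0
  r[X_1,X_3] = 2.3333 / (1.4142 · 2.0817) = 2.3333 / 2.9439 = 0.7926
  r[X_2,X_2] = 1 (diagonal).
  r[X_2,X_3] = 1.1667 / (0.9574 · 2.0817) = 1.1667 / 1.993 = 0.5854
  r[X_3,X_3] = 1 (diagonal).

R is symmetric with unit diagonal. Assembling:

R = [[1, 0, 0.7926],
 [0, 1, 0.5854],
 [0.7926, 0.5854, 1]]


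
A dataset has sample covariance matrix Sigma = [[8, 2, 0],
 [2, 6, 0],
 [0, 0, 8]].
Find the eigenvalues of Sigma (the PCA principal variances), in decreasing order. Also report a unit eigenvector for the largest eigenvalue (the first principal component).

Step 1 — characteristic polynomial p(λ) = det(λI - Sigma) = λ³ - tr·λ² + c_1·λ - det, where tr = trace, c_1 = sum of the principal 2×2 minors, det = det(Sigma):
  tr = 8 + 6 + 8 = 22,
  c_1 = (8·6 - (2)²) + (8·8 - (0)²) + (6·8 - (0)²) = 44 + 64 + 48 = 156,
  det = 8·(6·8 - (0)²) - (2)·((2)·8 - (0)·(0)) + (0)·((2)·(0) - 6·(0)) = 8·(48) - (2)·(16) + (0)·(0) = 352.
  So p(λ) = λ³ - 22λ² + 156λ - 352.
Step 2 — look for an integer root (rational root theorem: any rational root is an integer divisor of 352). Testing λ = 8:
  p(8) = 512 - 1408 + 1248 - 352 = 0  ✓
  Dividing out (λ - 8): p(λ) = (λ - 8)(λ² - 14λ + 44).
Step 3 — remaining eigenvalues from the quadratic λ² - 14λ + 44 = 0:
  Δ = 14² - 4·44 = 196 - 176 = 20,  λ = (14 ± √20)/2 = (14 ± 4.4721)/2 ≈ 9.2361 or 4.7639.
  Sorted: λ_1 = 9.2361,  λ_2 = 8,  λ_3 = 4.7639  (check: sum = 22 = tr ✓).

Step 4 — unit eigenvector for λ_1 ≈ 9.2361: v spans the null space of (Sigma - λ_1 I), whose rows are
  r_1 = (-1.2361, 2, 0),  r_2 = (2, -3.2361, 0),  r_3 = (0, 0, -1.2361).
  v is orthogonal to every row, so take v ∝ r_1 × r_3 = ((2)·(-1.2361) - (0)·(0), (0)·(0) - (-1.2361)·(-1.2361), (-1.2361)·(0) - (2)·(0)) ≈ (-2.4721, -1.5279, 0).
  Rescale (multiply by -1 so the first nonzero entry is positive): u = (2.4721, 1.5279, 0).
  ||u|| = √((2.4721)² + (1.5279)² + (0)²) = √(8.4458) ≈ 2.9062,  v_1 = u/||u|| ≈ (0.8507, 0.5257, 0) (||v_1|| = 1).

λ_1 = 9.2361,  λ_2 = 8,  λ_3 = 4.7639;  v_1 ≈ (0.8507, 0.5257, 0)


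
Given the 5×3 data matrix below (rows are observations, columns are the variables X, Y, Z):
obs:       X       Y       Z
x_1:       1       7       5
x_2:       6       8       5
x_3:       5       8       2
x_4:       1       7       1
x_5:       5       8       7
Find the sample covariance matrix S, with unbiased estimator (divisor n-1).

Step 1 — column means:
  mean(X) = (1 + 6 + 5 + 1 + 5) / 5 = 18/5 = 3.6
  mean(Y) = (7 + 8 + 8 + 7 + 8) / 5 = 38/5 = 7.6
  mean(Z) = (5 + 5 + 2 + 1 + 7) / 5 = 20/5 = 4

Step 2 — sample covariance S[i,j] = (1/(n-1)) · Σ_k (x_{k,i} - mean_i) · (x_{k,j} - mean_j), with n-1 = 4.
  S[X,X] = ((-2.6)·(-2.6) + (2.4)·(2.4) + (1.4)·(1.4) + (-2.6)·(-2.6) + (1.4)·(1.4)) / 4 = 23.2/4 = 5.8
  S[X,Y] = ((-2.6)·(-0.6) + (2.4)·(0.4) + (1.4)·(0.4) + (-2.6)·(-0.6) + (1.4)·(0.4)) / 4 = 5.2/4 = 1.3
  S[X,Z] = ((-2.6)·(1) + (2.4)·(1) + (1.4)·(-2) + (-2.6)·(-3) + (1.4)·(3)) / 4 = 9/4 = 2.25
  S[Y,Y] = ((-0.6)·(-0.6) + (0.4)·(0.4) + (0.4)·(0.4) + (-0.6)·(-0.6) + (0.4)·(0.4)) / 4 = 1.2/4 = 0.3
  S[Y,Z] = ((-0.6)·(1) + (0.4)·(1) + (0.4)·(-2) + (-0.6)·(-3) + (0.4)·(3)) / 4 = 2/4 = 0.5
  S[Z,Z] = ((1)·(1) + (1)·(1) + (-2)·(-2) + (-3)·(-3) + (3)·(3)) / 4 = 24/4 = 6

S is symmetric (S[j,i] = S[i,j]). Assembling:

S = [[5.8, 1.3, 2.25],
 [1.3, 0.3, 0.5],
 [2.25, 0.5, 6]]


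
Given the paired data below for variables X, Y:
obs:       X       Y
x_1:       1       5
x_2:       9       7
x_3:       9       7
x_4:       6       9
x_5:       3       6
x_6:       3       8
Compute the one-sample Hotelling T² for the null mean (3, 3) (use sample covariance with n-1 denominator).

Step 1 — sample mean vector:
  mean(X) = (1 + 9 + 9 + 6 + 3 + 3) / 6 = 31/6 = 5.1667
  mean(Y) = (5 + 7 + 7 + 9 + 6 + 8) / 6 = 42/6 = 7
  x̄ = (5.1667, 7),  deviation x̄ - mu_0 = (5.1667, 7) - (3, 3) = (2.1667, 4).

Step 2 — sample covariance matrix, S[i,j] = (1/(n-1)) · Σ_k (x_{k,i} - mean_i) · (x_{k,j} - mean_j), divisor n-1 = 5:
  S[X,X] = ((-4.1667)·(-4.1667) + (3.8333)·(3.8333) + (3.8333)·(3.8333) + (0.8333)·(0.8333) + (-2.1667)·(-2.1667) + (-2.1667)·(-2.1667)) / 5 = 56.8333/5 = 11.3667
  S[X,Y] = ((-4.1667)·(-2) + (3.8333)·(0) + (3.8333)·(0) + (0.8333)·(2) + (-2.1667)·(-1) + (-2.1667)·(1)) / 5 = 10/5 = 2
  S[Y,Y] = ((-2)·(-2) + (0)·(0) + (0)·(0) + (2)·(2) + (-1)·(-1) + (1)·(1)) / 5 = 10/5 = 2
  S = [[11.3667, 2],
 [2, 2]].

Step 3 — invert S. det(S) = 11.3667·2 - (2)² = 18.7333.
  S^{-1} = (1/det) · [[d, -b], [-b, a]] = [[0.1068, -0.1068],
 [-0.1068, 0.6068]].

Step 4 — quadratic form (x̄ - mu_0)^T · S^{-1} · (x̄ - mu_0):
  S^{-1} · (x̄ - mu_0) = (-0.1957, 2.1957),
  (x̄ - mu_0)^T · [...] = (2.1667)·(-0.1957) + (4)·(2.1957) = 8.3588.

Step 5 — scale by n: T² = 6 · 8.3588 = 50.153.

T² ≈ 50.153


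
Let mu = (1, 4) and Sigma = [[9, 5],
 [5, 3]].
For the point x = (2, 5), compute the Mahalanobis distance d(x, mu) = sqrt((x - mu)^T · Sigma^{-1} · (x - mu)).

Step 1 — centre the observation: (x - mu) = (1, 1).

Step 2 — invert Sigma. det(Sigma) = 9·3 - (5)² = 2.
  Sigma^{-1} = (1/det) · [[d, -b], [-b, a]] = [[1.5, -2.5],
 [-2.5, 4.5]].

Step 3 — form the quadratic (x - mu)^T · Sigma^{-1} · (x - mu):
  Sigma^{-1} · (x - mu) = (-1, 2).
  (x - mu)^T · [Sigma^{-1} · (x - mu)] = (1)·(-1) + (1)·(2) = 1.

Step 4 — take square root: d = √(1) ≈ 1.

d(x, mu) = √(1) ≈ 1


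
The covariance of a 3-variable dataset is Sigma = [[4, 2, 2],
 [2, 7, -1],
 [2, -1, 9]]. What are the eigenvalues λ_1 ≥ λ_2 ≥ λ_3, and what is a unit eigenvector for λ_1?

Step 1 — characteristic polynomial p(λ) = det(λI - Sigma) = λ³ - tr·λ² + c_1·λ - det, where tr = trace, c_1 = sum of the principal 2×2 minors, det = det(Sigma):
  tr = 4 + 7 + 9 = 20,
  c_1 = (4·7 - (2)²) + (4·9 - (2)²) + (7·9 - (-1)²) = 24 + 32 + 62 = 118,
  det = 4·(7·9 - (-1)²) - (2)·((2)·9 - (-1)·(2)) + (2)·((2)·(-1) - 7·(2)) = 4·(62) - (2)·(20) + (2)·(-16) = 176.
  So p(λ) = λ³ - 20λ² + 118λ - 176.
Step 2 — look for an integer root (rational root theorem: any rational root is an integer divisor of 176). Testing λ = 8:
  p(8) = 512 - 1280 + 944 - 176 = 0  ✓
  Dividing out (λ - 8): p(λ) = (λ - 8)(λ² - 12λ + 22).
Step 3 — remaining eigenvalues from the quadratic λ² - 12λ + 22 = 0:
  Δ = 12² - 4·22 = 144 - 88 = 56,  λ = (12 ± √56)/2 = (12 ± 7.4833)/2 ≈ 9.7417 or 2.2583.
  Sorted: λ_1 = 9.7417,  λ_2 = 8,  λ_3 = 2.2583  (check: sum = 20 = tr ✓).

Step 4 — unit eigenvector for λ_1 ≈ 9.7417: v spans the null space of (Sigma - λ_1 I), whose rows are
  r_1 = (-5.7417, 2, 2),  r_2 = (2, -2.7417, -1),  r_3 = (2, -1, -0.7417).
  v is orthogonal to every row, so take v ∝ r_1 × r_2 = ((2)·(-1) - (2)·(-2.7417), (2)·(2) - (-5.7417)·(-1), (-5.7417)·(-2.7417) - (2)·(2)) ≈ (3.4833, -1.7417, 11.7417).
  Let u = (3.4833, -1.7417, 11.7417).
  ||u|| = √((3.4833)² + (-1.7417)² + (11.7417)²) = √(153.0334) ≈ 12.3707,  v_1 = u/||u|| ≈ (0.2816, -0.1408, 0.9492) (||v_1|| = 1).

λ_1 = 9.7417,  λ_2 = 8,  λ_3 = 2.2583;  v_1 ≈ (0.2816, -0.1408, 0.9492)


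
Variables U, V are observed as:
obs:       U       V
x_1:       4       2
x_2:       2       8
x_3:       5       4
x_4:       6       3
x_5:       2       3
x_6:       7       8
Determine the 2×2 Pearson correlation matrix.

Step 1 — column means:
  mean(U) = (4 + 2 + 5 + 6 + 2 + 7) / 6 = 26/6 = 4.3333
  mean(V) = (2 + 8 + 4 + 3 + 3 + 8) / 6 = 28/6 = 4.6667

Step 2 — sample variances and covariances s[i,j] = (1/(n-1)) · Σ_k (x_{k,i} - mean_i) · (x_{k,j} - mean_j), with n-1 = 5:
  s[U,U] = ((-0.3333)·(-0.3333) + (-2.3333)·(-2.3333) + (0.6667)·(0.6667) + (1.6667)·(1.6667) + (-2.3333)·(-2.3333) + (2.6667)·(2.6667)) / 5 = 21.3333/5 = 4.2667
  s[U,V] = ((-0.3333)·(-2.6667) + (-2.3333)·(3.3333) + (0.6667)·(-0.6667) + (1.6667)·(-1.6667) + (-2.3333)·(-1.6667) + (2.6667)·(3.3333)) / 5 = 2.6667/5 = 0.5333
  s[V,V] = ((-2.6667)·(-2.6667) + (3.3333)·(3.3333) + (-0.6667)·(-0.6667) + (-1.6667)·(-1.6667) + (-1.6667)·(-1.6667) + (3.3333)·(3.3333)) / 5 = 35.3333/5 = 7.0667
  Sample standard deviations s_i = √(s[i,i]):
  s(U) = √(4.2667) = 2.0656
  s(V) = √(7.0667) = 2.6583

Step 3 — r_{ij} = s_{ij} / (s_i · s_j):
  r[U,U] = 1 (diagonal).
  r[U,V] = 0.5333 / (2.0656 · 2.6583) = 0.5333 / 5.491 = 0.0971
  r[V,V] = 1 (diagonal).

R is symmetric with unit diagonal. Assembling:

R = [[1, 0.0971],
 [0.0971, 1]]


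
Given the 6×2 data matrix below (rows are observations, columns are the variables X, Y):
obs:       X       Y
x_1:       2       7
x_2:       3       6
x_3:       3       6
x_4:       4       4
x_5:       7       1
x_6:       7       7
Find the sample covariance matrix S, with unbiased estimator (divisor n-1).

Step 1 — column means:
  mean(X) = (2 + 3 + 3 + 4 + 7 + 7) / 6 = 26/6 = 4.3333
  mean(Y) = (7 + 6 + 6 + 4 + 1 + 7) / 6 = 31/6 = 5.1667

Step 2 — sample covariance S[i,j] = (1/(n-1)) · Σ_k (x_{k,i} - mean_i) · (x_{k,j} - mean_j), with n-1 = 5.
  S[X,X] = ((-2.3333)·(-2.3333) + (-1.3333)·(-1.3333) + (-1.3333)·(-1.3333) + (-0.3333)·(-0.3333) + (2.6667)·(2.6667) + (2.6667)·(2.6667)) / 5 = 23.3333/5 = 4.6667
  S[X,Y] = ((-2.3333)·(1.8333) + (-1.3333)·(0.8333) + (-1.3333)·(0.8333) + (-0.3333)·(-1.1667) + (2.6667)·(-4.1667) + (2.6667)·(1.8333)) / 5 = -12.3333/5 = -2.4667
  S[Y,Y] = ((1.8333)·(1.8333) + (0.8333)·(0.8333) + (0.8333)·(0.8333) + (-1.1667)·(-1.1667) + (-4.1667)·(-4.1667) + (1.8333)·(1.8333)) / 5 = 26.8333/5 = 5.3667

S is symmetric (S[j,i] = S[i,j]). Assembling:

S = [[4.6667, -2.4667],
 [-2.4667, 5.3667]]


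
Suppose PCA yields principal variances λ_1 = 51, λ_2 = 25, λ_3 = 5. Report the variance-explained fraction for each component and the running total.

Step 1 — total variance = trace(Sigma) = Σ λ_i = 51 + 25 + 5 = 81.

Step 2 — fraction explained by component i = λ_i / Σ λ:
  PC1: 51/81 = 0.6296
  PC2: 25/81 = 0.3086
  PC3: 5/81 = 0.0617

Step 3 — cumulative fraction after k components = (λ_1 + ... + λ_k) / Σ λ:
  k = 1: 51/81 = 0.6296
  k = 2: (51 + 25)/81 = 76/81 = 0.9383
  k = 3: (51 + 25 + 5)/81 = 81/81 = 1

Summary (fraction, with percent):

explained: PC1 0.6296 (62.96%), PC2 0.3086 (30.86%), PC3 0.0617 (6.17%);  cumulative: 0.6296, 0.9383, 1


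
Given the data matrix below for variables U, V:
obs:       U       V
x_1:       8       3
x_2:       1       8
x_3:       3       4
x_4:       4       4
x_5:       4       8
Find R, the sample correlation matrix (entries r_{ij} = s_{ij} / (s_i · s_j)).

Step 1 — column means:
  mean(U) = (8 + 1 + 3 + 4 + 4) / 5 = 20/5 = 4
  mean(V) = (3 + 8 + 4 + 4 + 8) / 5 = 27/5 = 5.4

Step 2 — sample variances and covariances s[i,j] = (1/(n-1)) · Σ_k (x_{k,i} - mean_i) · (x_{k,j} - mean_j), with n-1 = 4:
  s[U,U] = ((4)·(4) + (-3)·(-3) + (-1)·(-1) + (0)·(0) + (0)·(0)) / 4 = 26/4 = 6.5
  s[U,V] = ((4)·(-2.4) + (-3)·(2.6) + (-1)·(-1.4) + (0)·(-1.4) + (0)·(2.6)) / 4 = -16/4 = -4
  s[V,V] = ((-2.4)·(-2.4) + (2.6)·(2.6) + (-1.4)·(-1.4) + (-1.4)·(-1.4) + (2.6)·(2.6)) / 4 = 23.2/4 = 5.8
  Sample standard deviations s_i = √(s[i,i]):
  s(U) = √(6.5) = 2.5495
  s(V) = √(5.8) = 2.4083

Step 3 — r_{ij} = s_{ij} / (s_i · s_j):
  r[U,U] = 1 (diagonal).
  r[U,V] = -4 / (2.5495 · 2.4083) = -4 / 6.14 = -0.6515
  r[V,V] = 1 (diagonal).

R is symmetric with unit diagonal. Assembling:

R = [[1, -0.6515],
 [-0.6515, 1]]


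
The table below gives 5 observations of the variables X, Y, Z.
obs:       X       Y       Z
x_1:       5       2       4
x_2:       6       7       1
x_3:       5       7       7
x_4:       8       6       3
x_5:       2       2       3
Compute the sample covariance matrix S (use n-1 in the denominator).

Step 1 — column means:
  mean(X) = (5 + 6 + 5 + 8 + 2) / 5 = 26/5 = 5.2
  mean(Y) = (2 + 7 + 7 + 6 + 2) / 5 = 24/5 = 4.8
  mean(Z) = (4 + 1 + 7 + 3 + 3) / 5 = 18/5 = 3.6

Step 2 — sample covariance S[i,j] = (1/(n-1)) · Σ_k (x_{k,i} - mean_i) · (x_{k,j} - mean_j), with n-1 = 4.
  S[X,X] = ((-0.2)·(-0.2) + (0.8)·(0.8) + (-0.2)·(-0.2) + (2.8)·(2.8) + (-3.2)·(-3.2)) / 4 = 18.8/4 = 4.7
  S[X,Y] = ((-0.2)·(-2.8) + (0.8)·(2.2) + (-0.2)·(2.2) + (2.8)·(1.2) + (-3.2)·(-2.8)) / 4 = 14.2/4 = 3.55
  S[X,Z] = ((-0.2)·(0.4) + (0.8)·(-2.6) + (-0.2)·(3.4) + (2.8)·(-0.6) + (-3.2)·(-0.6)) / 4 = -2.6/4 = -0.65
  S[Y,Y] = ((-2.8)·(-2.8) + (2.2)·(2.2) + (2.2)·(2.2) + (1.2)·(1.2) + (-2.8)·(-2.8)) / 4 = 26.8/4 = 6.7
  S[Y,Z] = ((-2.8)·(0.4) + (2.2)·(-2.6) + (2.2)·(3.4) + (1.2)·(-0.6) + (-2.8)·(-0.6)) / 4 = 1.6/4 = 0.4
  S[Z,Z] = ((0.4)·(0.4) + (-2.6)·(-2.6) + (3.4)·(3.4) + (-0.6)·(-0.6) + (-0.6)·(-0.6)) / 4 = 19.2/4 = 4.8

S is symmetric (S[j,i] = S[i,j]). Assembling:

S = [[4.7, 3.55, -0.65],
 [3.55, 6.7, 0.4],
 [-0.65, 0.4, 4.8]]


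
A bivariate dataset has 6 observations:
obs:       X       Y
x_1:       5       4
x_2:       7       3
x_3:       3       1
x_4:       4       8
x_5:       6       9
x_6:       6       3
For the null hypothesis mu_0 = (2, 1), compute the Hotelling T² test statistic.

Step 1 — sample mean vector:
  mean(X) = (5 + 7 + 3 + 4 + 6 + 6) / 6 = 31/6 = 5.1667
  mean(Y) = (4 + 3 + 1 + 8 + 9 + 3) / 6 = 28/6 = 4.6667
  x̄ = (5.1667, 4.6667),  deviation x̄ - mu_0 = (5.1667, 4.6667) - (2, 1) = (3.1667, 3.6667).

Step 2 — sample covariance matrix, S[i,j] = (1/(n-1)) · Σ_k (x_{k,i} - mean_i) · (x_{k,j} - mean_j), divisor n-1 = 5:
  S[X,X] = ((-0.1667)·(-0.1667) + (1.8333)·(1.8333) + (-2.1667)·(-2.1667) + (-1.1667)·(-1.1667) + (0.8333)·(0.8333) + (0.8333)·(0.8333)) / 5 = 10.8333/5 = 2.1667
  S[X,Y] = ((-0.1667)·(-0.6667) + (1.8333)·(-1.6667) + (-2.1667)·(-3.6667) + (-1.1667)·(3.3333) + (0.8333)·(4.3333) + (0.8333)·(-1.6667)) / 5 = 3.3333/5 = 0.6667
  S[Y,Y] = ((-0.6667)·(-0.6667) + (-1.6667)·(-1.6667) + (-3.6667)·(-3.6667) + (3.3333)·(3.3333) + (4.3333)·(4.3333) + (-1.6667)·(-1.6667)) / 5 = 49.3333/5 = 9.8667
  S = [[2.1667, 0.6667],
 [0.6667, 9.8667]].

Step 3 — invert S. det(S) = 2.1667·9.8667 - (0.6667)² = 20.9333.
  S^{-1} = (1/det) · [[d, -b], [-b, a]] = [[0.4713, -0.0318],
 [-0.0318, 0.1035]].

Step 4 — quadratic form (x̄ - mu_0)^T · S^{-1} · (x̄ - mu_0):
  S^{-1} · (x̄ - mu_0) = (1.3758, 0.2787),
  (x̄ - mu_0)^T · [...] = (3.1667)·(1.3758) + (3.6667)·(0.2787) = 5.3785.

Step 5 — scale by n: T² = 6 · 5.3785 = 32.2707.

T² ≈ 32.2707


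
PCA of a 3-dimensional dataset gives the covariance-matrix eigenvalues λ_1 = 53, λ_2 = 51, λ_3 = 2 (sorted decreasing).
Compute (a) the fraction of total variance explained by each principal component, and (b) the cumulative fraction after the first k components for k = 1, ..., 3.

Step 1 — total variance = trace(Sigma) = Σ λ_i = 53 + 51 + 2 = 106.

Step 2 — fraction explained by component i = λ_i / Σ λ:
  PC1: 53/106 = 0.5
  PC2: 51/106 = 0.4811
  PC3: 2/106 = 0.0189

Step 3 — cumulative fraction after k components = (λ_1 + ... + λ_k) / Σ λ:
  k = 1: 53/106 = 0.5
  k = 2: (53 + 51)/106 = 104/106 = 0.9811
  k = 3: (53 + 51 + 2)/106 = 106/106 = 1

Summary (fraction, with percent):

explained: PC1 0.5 (50%), PC2 0.4811 (48.11%), PC3 0.0189 (1.89%);  cumulative: 0.5, 0.9811, 1


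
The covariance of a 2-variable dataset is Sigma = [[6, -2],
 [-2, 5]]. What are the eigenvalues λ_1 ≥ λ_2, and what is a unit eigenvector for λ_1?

Step 1 — characteristic polynomial of 2×2 Sigma:
  det(Sigma - λI) = λ² - trace · λ + det = 0.
  trace = 6 + 5 = 11, det = 6·5 - (-2)² = 26.
Step 2 — discriminant:
  Δ = trace² - 4·det = 121 - 104 = 17.
Step 3 — eigenvalues:
  λ = (trace ± √Δ)/2 = (11 ± 4.1231)/2,
  λ_1 = 7.5616,  λ_2 = 3.4384.

Step 4 — unit eigenvector for λ_1: solve (Sigma - λ_1 I)v = 0. First row:
  (6 - 7.5616)·v_x + (-2)·v_y = 0, i.e. (-1.5616)·v_x + (-2)·v_y = 0,
  so v ∝ (b, λ_1 - a) = (-2, 1.5616); multiply by -1 so the first entry is positive: u = (2, -1.5616).
  ||u|| = √((2)² + (-1.5616)²) = √(6.4384) ≈ 2.5374,
  v_1 = u/||u|| ≈ (0.7882, -0.6154) (||v_1|| = 1).

λ_1 = 7.5616,  λ_2 = 3.4384;  v_1 ≈ (0.7882, -0.6154)


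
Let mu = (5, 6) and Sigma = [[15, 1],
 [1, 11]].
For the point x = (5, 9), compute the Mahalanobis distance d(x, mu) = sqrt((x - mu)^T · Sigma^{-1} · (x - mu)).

Step 1 — centre the observation: (x - mu) = (0, 3).

Step 2 — invert Sigma. det(Sigma) = 15·11 - (1)² = 164.
  Sigma^{-1} = (1/det) · [[d, -b], [-b, a]] = [[0.0671, -0.0061],
 [-0.0061, 0.0915]].

Step 3 — form the quadratic (x - mu)^T · Sigma^{-1} · (x - mu):
  Sigma^{-1} · (x - mu) = (-0.0183, 0.2744).
  (x - mu)^T · [Sigma^{-1} · (x - mu)] = (0)·(-0.0183) + (3)·(0.2744) = 0.8232.

Step 4 — take square root: d = √(0.8232) ≈ 0.9073.

d(x, mu) = √(0.8232) ≈ 0.9073


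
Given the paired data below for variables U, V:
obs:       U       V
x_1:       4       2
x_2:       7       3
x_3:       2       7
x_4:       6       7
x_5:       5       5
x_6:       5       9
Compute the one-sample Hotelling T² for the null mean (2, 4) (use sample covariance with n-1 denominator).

Step 1 — sample mean vector:
  mean(U) = (4 + 7 + 2 + 6 + 5 + 5) / 6 = 29/6 = 4.8333
  mean(V) = (2 + 3 + 7 + 7 + 5 + 9) / 6 = 33/6 = 5.5
  x̄ = (4.8333, 5.5),  deviation x̄ - mu_0 = (4.8333, 5.5) - (2, 4) = (2.8333, 1.5).

Step 2 — sample covariance matrix, S[i,j] = (1/(n-1)) · Σ_k (x_{k,i} - mean_i) · (x_{k,j} - mean_j), divisor n-1 = 5:
  S[U,U] = ((-0.8333)·(-0.8333) + (2.1667)·(2.1667) + (-2.8333)·(-2.8333) + (1.1667)·(1.1667) + (0.1667)·(0.1667) + (0.1667)·(0.1667)) / 5 = 14.8333/5 = 2.9667
  S[U,V] = ((-0.8333)·(-3.5) + (2.1667)·(-2.5) + (-2.8333)·(1.5) + (1.1667)·(1.5) + (0.1667)·(-0.5) + (0.1667)·(3.5)) / 5 = -4.5/5 = -0.9
  S[V,V] = ((-3.5)·(-3.5) + (-2.5)·(-2.5) + (1.5)·(1.5) + (1.5)·(1.5) + (-0.5)·(-0.5) + (3.5)·(3.5)) / 5 = 35.5/5 = 7.1
  S = [[2.9667, -0.9],
 [-0.9, 7.1]].

Step 3 — invert S. det(S) = 2.9667·7.1 - (-0.9)² = 20.2533.
  S^{-1} = (1/det) · [[d, -b], [-b, a]] = [[0.3506, 0.0444],
 [0.0444, 0.1465]].

Step 4 — quadratic form (x̄ - mu_0)^T · S^{-1} · (x̄ - mu_0):
  S^{-1} · (x̄ - mu_0) = (1.0599, 0.3456),
  (x̄ - mu_0)^T · [...] = (2.8333)·(1.0599) + (1.5)·(0.3456) = 3.5215.

Step 5 — scale by n: T² = 6 · 3.5215 = 21.129.

T² ≈ 21.129
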